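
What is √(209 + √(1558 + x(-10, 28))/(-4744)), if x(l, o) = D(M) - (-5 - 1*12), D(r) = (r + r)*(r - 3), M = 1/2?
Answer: √(1175914256 - 593*√6290)/2372 ≈ 14.457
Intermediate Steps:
M = ½ ≈ 0.50000
D(r) = 2*r*(-3 + r) (D(r) = (2*r)*(-3 + r) = 2*r*(-3 + r))
x(l, o) = 29/2 (x(l, o) = 2*(½)*(-3 + ½) - (-5 - 1*12) = 2*(½)*(-5/2) - (-5 - 12) = -5/2 - 1*(-17) = -5/2 + 17 = 29/2)
√(209 + √(1558 + x(-10, 28))/(-4744)) = √(209 + √(1558 + 29/2)/(-4744)) = √(209 + √(3145/2)*(-1/4744)) = √(209 + (√6290/2)*(-1/4744)) = √(209 - √6290/9488)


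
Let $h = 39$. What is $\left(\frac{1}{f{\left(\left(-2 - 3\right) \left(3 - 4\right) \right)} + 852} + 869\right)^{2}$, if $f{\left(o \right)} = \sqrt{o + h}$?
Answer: $\frac{99468704936467227}{131718184900} - \frac{157693298 \sqrt{11}}{32929546225} \approx 7.5516 \cdot 10^{5}$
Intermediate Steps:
$f{\left(o \right)} = \sqrt{39 + o}$ ($f{\left(o \right)} = \sqrt{o + 39} = \sqrt{39 + o}$)
$\left(\frac{1}{f{\left(\left(-2 - 3\right) \left(3 - 4\right) \right)} + 852} + 869\right)^{2} = \left(\frac{1}{\sqrt{39 + \left(-2 - 3\right) \left(3 - 4\right)} + 852} + 869\right)^{2} = \left(\frac{1}{\sqrt{39 + \left(-2 - 3\right) \left(-1\right)} + 852} + 869\right)^{2} = \left(\frac{1}{\sqrt{39 - -5} + 852} + 869\right)^{2} = \left(\frac{1}{\sqrt{39 + 5} + 852} + 869\right)^{2} = \left(\frac{1}{\sqrt{44} + 852} + 869\right)^{2} = \left(\frac{1}{2 \sqrt{11} + 852} + 869\right)^{2} = \left(\frac{1}{852 + 2 \sqrt{11}} + 869\right)^{2} = \left(869 + \frac{1}{852 + 2 \sqrt{11}}\right)^{2}$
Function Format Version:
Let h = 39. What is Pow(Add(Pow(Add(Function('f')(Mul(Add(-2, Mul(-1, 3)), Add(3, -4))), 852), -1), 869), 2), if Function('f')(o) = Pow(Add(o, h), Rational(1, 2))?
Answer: Add(Rational(99468704936467227, 131718184900), Mul(Rational(-157693298, 32929546225), Pow(11, Rational(1, 2)))) ≈ 7.5516e+5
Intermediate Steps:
Function('f')(o) = Pow(Add(39, o), Rational(1, 2)) (Function('f')(o) = Pow(Add(o, 39), Rational(1, 2)) = Pow(Add(39, o), Rational(1, 2)))
Pow(Add(Pow(Add(Function('f')(Mul(Add(-2, Mul(-1, 3)), Add(3, -4))), 852), -1), 869), 2) = Pow(Add(Pow(Add(Pow(Add(39, Mul(Add(-2, Mul(-1, 3)), Add(3, -4))), Rational(1, 2)), 852), -1), 869), 2) = Pow(Add(Pow(Add(Pow(Add(39, Mul(Add(-2, -3), -1)), Rational(1, 2)), 852), -1), 869), 2) = Pow(Add(Pow(Add(Pow(Add(39, Mul(-5, -1)), Rational(1, 2)), 852), -1), 869), 2) = Pow(Add(Pow(Add(Pow(Add(39, 5), Rational(1, 2)), 852), -1), 869), 2) = Pow(Add(Pow(Add(Pow(44, Rational(1, 2)), 852), -1), 869), 2) = Pow(Add(Pow(Add(Mul(2, Pow(11, Rational(1, 2))), 852), -1), 869), 2) = Pow(Add(Pow(Add(852, Mul(2, Pow(11, Rational(1, 2)))), -1), 869), 2) = Pow(Add(869, Pow(Add(852, Mul(2, Pow(11, Rational(1, 2)))), -1)), 2)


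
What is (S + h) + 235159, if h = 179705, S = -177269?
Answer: 237595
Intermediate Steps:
(S + h) + 235159 = (-177269 + 179705) + 235159 = 2436 + 235159 = 237595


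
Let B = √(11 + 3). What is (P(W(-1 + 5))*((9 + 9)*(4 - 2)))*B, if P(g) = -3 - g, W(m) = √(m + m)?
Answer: -144*√7 - 108*√14 ≈ -785.09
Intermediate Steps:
W(m) = √2*√m (W(m) = √(2*m) = √2*√m)
B = √14 ≈ 3.7417
(P(W(-1 + 5))*((9 + 9)*(4 - 2)))*B = ((-3 - √2*√(-1 + 5))*((9 + 9)*(4 - 2)))*√14 = ((-3 - √2*√4)*(18*2))*√14 = ((-3 - √2*2)*36)*√14 = ((-3 - 2*√2)*36)*√14 = (-108 - 72*√2)*√14 = √14*(-108 - 72*√2)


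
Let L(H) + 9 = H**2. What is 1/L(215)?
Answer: 1/46216 ≈ 2.1638e-5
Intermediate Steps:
L(H) = -9 + H**2
1/L(215) = 1/(-9 + 215**2) = 1/(-9 + 46225) = 1/46216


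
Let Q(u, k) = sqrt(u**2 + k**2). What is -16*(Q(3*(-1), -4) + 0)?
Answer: -80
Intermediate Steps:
Q(u, k) = sqrt(k**2 + u**2)
-16*(Q(3*(-1), -4) + 0) = -16*(sqrt((-4)**2 + (3*(-1))**2) + 0) = -16*(sqrt(16 + (-3)**2) + 0) = -16*(sqrt(16 + 9) + 0) = -16*(sqrt(25) + 0) = -16*(5 + 0) = -16*5 = -80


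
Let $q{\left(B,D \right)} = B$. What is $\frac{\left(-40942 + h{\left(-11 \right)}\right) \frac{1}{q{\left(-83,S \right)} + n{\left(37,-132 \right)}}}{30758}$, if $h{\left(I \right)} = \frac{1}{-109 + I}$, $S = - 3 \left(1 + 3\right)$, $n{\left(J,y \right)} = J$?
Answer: $\frac{701863}{24254880} \approx 0.028937$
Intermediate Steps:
$S = -12$ ($S = \left(-3\right) 4 = -12$)
$\frac{\left(-40942 + h{\left(-11 \right)}\right) \frac{1}{q{\left(-83,S \right)} + n{\left(37,-132 \right)}}}{30758} = \frac{\left(-40942 + \frac{1}{-109 - 11}\right) \frac{1}{-83 + 37}}{30758} = \frac{-40942 + \frac{1}{-120}}{-46} \cdot \frac{1}{30758} = \left(-40942 - \frac{1}{120}\right) \left(- \frac{1}{46}\right) \frac{1}{30758} = \left(- \frac{4913041}{120}\right) \left(- \frac{1}{46}\right) \frac{1}{30758} = \frac{4913041}{5520} \cdot \frac{1}{30758} = \frac{701863}{24254880}$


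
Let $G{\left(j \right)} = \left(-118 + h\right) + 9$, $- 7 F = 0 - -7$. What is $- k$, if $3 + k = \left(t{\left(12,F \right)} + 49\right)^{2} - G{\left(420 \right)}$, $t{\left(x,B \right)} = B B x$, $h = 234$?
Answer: $-3593$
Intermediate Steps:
$F = -1$ ($F = - \frac{0 - -7}{7} = - \frac{0 + 7}{7} = \left(- \frac{1}{7}\right) 7 = -1$)
$t{\left(x,B \right)} = x B^{2}$ ($t{\left(x,B \right)} = B^{2} x = x B^{2}$)
$G{\left(j \right)} = 125$ ($G{\left(j \right)} = \left(-118 + 234\right) + 9 = 116 + 9 = 125$)
$k = 3593$ ($k = -3 + \left(\left(12 \left(-1\right)^{2} + 49\right)^{2} - 125\right) = -3 - \left(125 - \left(12 \cdot 1 + 49\right)^{2}\right) = -3 - \left(125 - \left(12 + 49\right)^{2}\right) = -3 - \left(125 - 61^{2}\right) = -3 + \left(3721 - 125\right) = -3 + 3596 = 3593$)
$- k = \left(-1\right) 3593 = -3593$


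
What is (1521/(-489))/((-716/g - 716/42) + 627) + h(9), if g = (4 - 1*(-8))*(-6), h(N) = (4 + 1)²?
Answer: 318222143/12731441 ≈ 24.995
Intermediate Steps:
h(N) = 25 (h(N) = 5² = 25)
g = -72 (g = (4 + 8)*(-6) = 12*(-6) = -72)
(1521/(-489))/((-716/g - 716/42) + 627) + h(9) = (1521/(-489))/((-716/(-72) - 716/42) + 627) + 25 = (1521*(-1/489))/((-716*(-1/72) - 716*1/42) + 627) + 25 = -507/163/((179/18 - 358/21) + 627) + 25 = -507/163/(-895/126 + 627) + 25 = -507/163/(78107/126) + 25 = (126/78107)*(-507/163) + 25 = -63882/12731441 + 25 = 318222143/12731441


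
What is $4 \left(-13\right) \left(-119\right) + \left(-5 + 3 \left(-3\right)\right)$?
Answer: $6174$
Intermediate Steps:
$4 \left(-13\right) \left(-119\right) + \left(-5 + 3 \left(-3\right)\right) = \left(-52\right) \left(-119\right) - 14 = 6188 - 14 = 6174$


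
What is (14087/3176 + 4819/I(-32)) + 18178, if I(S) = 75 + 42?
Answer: 6771752699/371592 ≈ 18224.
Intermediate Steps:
I(S) = 117
(14087/3176 + 4819/I(-32)) + 18178 = (14087/3176 + 4819/117) + 18178 = 16953323/371592 + 18178 = 6771752699/371592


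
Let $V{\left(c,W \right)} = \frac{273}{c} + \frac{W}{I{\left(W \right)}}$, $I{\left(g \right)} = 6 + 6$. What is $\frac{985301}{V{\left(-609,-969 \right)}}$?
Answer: $- \frac{114294916}{9419} \approx -12135.0$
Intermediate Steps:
$I{\left(g \right)} = 12$
$V{\left(c,W \right)} = \frac{273}{c} + \frac{W}{12}$
$\frac{985301}{V{\left(-609,-969 \right)}} = \frac{985301}{\frac{273}{-609} + \frac{1}{12} \left(-969\right)} = \frac{985301}{273 \left(- \frac{1}{609}\right) - \frac{323}{4}} = \frac{985301}{- \frac{13}{29} - \frac{323}{4}} = \frac{985301}{- \frac{9419}{116}} = 985301 \left(- \frac{116}{9419}\right) = - \frac{114294916}{9419}$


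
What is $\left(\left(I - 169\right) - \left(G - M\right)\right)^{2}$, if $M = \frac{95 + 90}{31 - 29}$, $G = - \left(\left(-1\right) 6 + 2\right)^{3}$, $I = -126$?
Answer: $\frac{284089}{4} \approx 71022.0$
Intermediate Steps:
$G = 64$ ($G = - \left(-6 + 2\right)^{3} = - \left(-4\right)^{3} = \left(-1\right) \left(-64\right) = 64$)
$M = \frac{185}{2} \approx 92.5$
$\left(\left(I - 169\right) - \left(G - M\right)\right)^{2} = \left(\left(-126 - 169\right) + \left(\frac{185}{2} - 64\right)\right)^{2} = \left(-295 + \left(\frac{185}{2} - 64\right)\right)^{2} = \left(-295 + \frac{57}{2}\right)^{2} = \left(- \frac{533}{2}\right)^{2} = \frac{284089}{4}$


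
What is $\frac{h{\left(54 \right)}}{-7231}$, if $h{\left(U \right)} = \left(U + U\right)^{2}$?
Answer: $- \frac{11664}{7231} \approx -1.6131$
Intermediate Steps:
$h{\left(U \right)} = 4 U^{2}$ ($h{\left(U \right)} = \left(2 U\right)^{2} = 4 U^{2}$)
$\frac{h{\left(54 \right)}}{-7231} = \frac{4 \cdot 54^{2}}{-7231} = 4 \cdot 2916 \left(- \frac{1}{7231}\right) = 11664 \left(- \frac{1}{7231}\right) = - \frac{11664}{7231}$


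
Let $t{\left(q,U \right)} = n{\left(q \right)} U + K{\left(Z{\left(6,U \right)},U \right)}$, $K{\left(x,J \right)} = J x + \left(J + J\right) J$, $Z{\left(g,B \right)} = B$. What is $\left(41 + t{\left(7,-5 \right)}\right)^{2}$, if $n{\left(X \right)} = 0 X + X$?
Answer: $6561$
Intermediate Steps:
$n{\left(X \right)} = X$ ($n{\left(X \right)} = 0 + X = X$)
$K{\left(x,J \right)} = 2 J^{2} + J x$ ($K{\left(x,J \right)} = J x + 2 J J = J x + 2 J^{2} = 2 J^{2} + J x$)
$t{\left(q,U \right)} = 3 U^{2} + U q$ ($t{\left(q,U \right)} = q U + U \left(U + 2 U\right) = U q + U 3 U = U q + 3 U^{2} = 3 U^{2} + U q$)
$\left(41 + t{\left(7,-5 \right)}\right)^{2} = \left(41 - 5 \left(7 + 3 \left(-5\right)\right)\right)^{2} = \left(41 - 5 \left(7 - 15\right)\right)^{2} = \left(41 - -40\right)^{2} = \left(41 + 40\right)^{2} = 81^{2} = 6561$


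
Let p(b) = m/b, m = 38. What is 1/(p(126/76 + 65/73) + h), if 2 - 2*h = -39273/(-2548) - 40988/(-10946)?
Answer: 15165945704/96045235863 ≈ 0.15790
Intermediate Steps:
p(b) = 38/b
h = -18405341/2145416 (h = 1 - (-39273/(-2548) - 40988/(-10946))/2 = 1 - (-39273*(-1/2548) - 40988*(-1/10946))/2 = 1 - (3021/196 + 20494/5473)/2 = 1 - 1/2*20550757/1072708 = 1 - 20550757/2145416 = -18405341/2145416 ≈ -8.5789)
1/(p(126/76 + 65/73) + h) = 1/(38/(126/76 + 65/73) - 18405341/2145416) = 1/(38/(126*(1/76) + 65*(1/73)) - 18405341/2145416) = 1/(38/(63/38 + 65/73) - 18405341/2145416) = 1/(38/(7069/2774) - 18405341/2145416) = 1/(38*(2774/7069) - 18405341/2145416) = 1/(105412/7069 - 18405341/2145416) = 1/(96045235863/15165945704) = 15165945704/96045235863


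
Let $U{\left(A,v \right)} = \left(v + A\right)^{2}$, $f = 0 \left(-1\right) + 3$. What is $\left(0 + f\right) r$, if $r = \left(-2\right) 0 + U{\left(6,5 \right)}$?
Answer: $363$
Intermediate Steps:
$f = 3$ ($f = 0 + 3 = 3$)
$U{\left(A,v \right)} = \left(A + v\right)^{2}$
$r = 121$ ($r = \left(-2\right) 0 + \left(6 + 5\right)^{2} = 0 + 11^{2} = 0 + 121 = 121$)
$\left(0 + f\right) r = \left(0 + 3\right) 121 = 3 \cdot 121 = 363$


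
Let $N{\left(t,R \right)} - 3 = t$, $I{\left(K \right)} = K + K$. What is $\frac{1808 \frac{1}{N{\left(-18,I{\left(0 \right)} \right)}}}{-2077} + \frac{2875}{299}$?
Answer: $\frac{3917879}{405015} \approx 9.6734$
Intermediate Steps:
$I{\left(K \right)} = 2 K$
$N{\left(t,R \right)} = 3 + t$
$\frac{1808 \frac{1}{N{\left(-18,I{\left(0 \right)} \right)}}}{-2077} + \frac{2875}{299} = \frac{1808 \frac{1}{3 - 18}}{-2077} + \frac{2875}{299} = \frac{1808}{-15} \left(- \frac{1}{2077}\right) + 2875 \cdot \frac{1}{299} = 1808 \left(- \frac{1}{15}\right) \left(- \frac{1}{2077}\right) + \frac{125}{13} = \left(- \frac{1808}{15}\right) \left(- \frac{1}{2077}\right) + \frac{125}{13} = \frac{1808}{31155} + \frac{125}{13} = \frac{3917879}{405015}$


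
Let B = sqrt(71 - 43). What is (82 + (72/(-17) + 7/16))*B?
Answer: 21271*sqrt(7)/136 ≈ 413.81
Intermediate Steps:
B = 2*sqrt(7) (B = sqrt(28) = 2*sqrt(7) ≈ 5.2915)
(82 + (72/(-17) + 7/16))*B = (82 + (72/(-17) + 7/16))*(2*sqrt(7)) = (82 + (72*(-1/17) + 7*(1/16)))*(2*sqrt(7)) = (82 + (-72/17 + 7/16))*(2*sqrt(7)) = (82 - 1033/272)*(2*sqrt(7)) = 21271*(2*sqrt(7))/272 = 21271*sqrt(7)/136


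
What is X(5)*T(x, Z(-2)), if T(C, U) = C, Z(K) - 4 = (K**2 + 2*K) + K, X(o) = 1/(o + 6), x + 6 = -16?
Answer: -2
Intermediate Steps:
x = -22 (x = -6 - 16 = -22)
X(o) = 1/(6 + o)
Z(K) = 4 + K**2 + 3*K (Z(K) = 4 + ((K**2 + 2*K) + K) = 4 + (K**2 + 3*K) = 4 + K**2 + 3*K)
X(5)*T(x, Z(-2)) = -22/(6 + 5) = -22/11 = (1/11)*(-22) = -2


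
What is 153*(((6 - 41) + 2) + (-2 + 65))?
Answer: 4590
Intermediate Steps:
153*(((6 - 41) + 2) + (-2 + 65)) = 153*((-35 + 2) + 63) = 153*(-33 + 63) = 153*30 = 4590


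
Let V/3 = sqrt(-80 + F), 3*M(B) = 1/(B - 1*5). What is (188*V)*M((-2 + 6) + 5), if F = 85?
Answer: 47*sqrt(5) ≈ 105.10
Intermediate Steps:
M(B) = 1/(3*(-5 + B)) (M(B) = 1/(3*(B - 1*5)) = 1/(3*(B - 5)) = 1/(3*(-5 + B)))
V = 3*sqrt(5) (V = 3*sqrt(-80 + 85) = 3*sqrt(5) ≈ 6.7082)
(188*V)*M((-2 + 6) + 5) = (188*(3*sqrt(5)))*(1/(3*(-5 + ((-2 + 6) + 5)))) = (564*sqrt(5))*(1/(3*(-5 + (4 + 5)))) = (564*sqrt(5))*(1/(3*(-5 + 9))) = (564*sqrt(5))*((1/3)/4) = (564*sqrt(5))*((1/3)*(1/4)) = (564*sqrt(5))*(1/12) = 47*sqrt(5)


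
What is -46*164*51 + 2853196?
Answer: 2468452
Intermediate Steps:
-46*164*51 + 2853196 = -7544*51 + 2853196 = -384744 + 2853196 = 2468452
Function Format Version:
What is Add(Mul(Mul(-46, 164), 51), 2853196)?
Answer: 2468452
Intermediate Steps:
Add(Mul(Mul(-46, 164), 51), 2853196) = Add(Mul(-7544, 51), 2853196) = Add(-384744, 2853196) = 2468452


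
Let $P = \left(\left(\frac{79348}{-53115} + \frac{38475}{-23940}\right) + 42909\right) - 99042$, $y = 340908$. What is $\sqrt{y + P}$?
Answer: $\frac{\sqrt{157466282351733705}}{743610} \approx 533.64$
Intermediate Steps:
$P = - \frac{83486732179}{1487220}$ ($P = \left(\left(79348 \left(- \frac{1}{53115}\right) + 38475 \left(- \frac{1}{23940}\right)\right) + 42909\right) - 99042 = \left(\left(- \frac{79348}{53115} - \frac{45}{28}\right) + 42909\right) - 99042 = \left(- \frac{4611919}{1487220} + 42909\right) - 99042 = \frac{63810511061}{1487220} - 99042 = - \frac{83486732179}{1487220} \approx -56136.0$)
$\sqrt{y + P} = \sqrt{340908 - \frac{83486732179}{1487220}} = \sqrt{\frac{423518463581}{1487220}} = \frac{\sqrt{157466282351733705}}{743610}$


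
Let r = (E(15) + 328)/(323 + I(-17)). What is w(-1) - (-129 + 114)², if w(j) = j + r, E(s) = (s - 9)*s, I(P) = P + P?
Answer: -64896/289 ≈ -224.55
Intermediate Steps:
I(P) = 2*P
E(s) = s*(-9 + s) (E(s) = (-9 + s)*s = s*(-9 + s))
r = 418/289 (r = (15*(-9 + 15) + 328)/(323 + 2*(-17)) = (15*6 + 328)/(323 - 34) = (90 + 328)/289 = 418*(1/289) = 418/289 ≈ 1.4464)
w(j) = 418/289 + j (w(j) = j + 418/289 = 418/289 + j)
w(-1) - (-129 + 114)² = (418/289 - 1) - (-129 + 114)² = 129/289 - 1*(-15)² = 129/289 - 1*225 = 129/289 - 225 = -64896/289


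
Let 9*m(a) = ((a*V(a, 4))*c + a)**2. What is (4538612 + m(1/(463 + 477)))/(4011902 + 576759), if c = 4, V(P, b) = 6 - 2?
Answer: 36092858069089/36490867736400 ≈ 0.98909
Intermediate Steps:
V(P, b) = 4
m(a) = 289*a**2/9 (m(a) = ((a*4)*4 + a)**2/9 = ((4*a)*4 + a)**2/9 = (16*a + a)**2/9 = (17*a)**2/9 = (289*a**2)/9 = 289*a**2/9)
(4538612 + m(1/(463 + 477)))/(4011902 + 576759) = (4538612 + 289*(1/(463 + 477))**2/9)/(4011902 + 576759) = (4538612 + 289*(1/940)**2/9)/4588661 = (4538612 + 289*(1/940)**2/9)*(1/4588661) = (4538612 + (289/9)*(1/883600))*(1/4588661) = (4538612 + 289/7952400)*(1/4588661) = (36092858069089/7952400)*(1/4588661) = 36092858069089/36490867736400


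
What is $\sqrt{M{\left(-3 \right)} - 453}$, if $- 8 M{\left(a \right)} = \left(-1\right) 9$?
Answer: $\frac{i \sqrt{7230}}{4} \approx 21.257 i$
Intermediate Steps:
$M{\left(a \right)} = \frac{9}{8}$ ($M{\left(a \right)} = - \frac{\left(-1\right) 9}{8} = \left(- \frac{1}{8}\right) \left(-9\right) = \frac{9}{8}$)
$\sqrt{M{\left(-3 \right)} - 453} = \sqrt{\frac{9}{8} - 453} = \sqrt{- \frac{3615}{8}} = \frac{i \sqrt{7230}}{4}$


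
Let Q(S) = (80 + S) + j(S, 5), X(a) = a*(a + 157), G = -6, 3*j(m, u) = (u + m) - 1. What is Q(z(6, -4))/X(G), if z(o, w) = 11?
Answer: -16/151 ≈ -0.10596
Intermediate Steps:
j(m, u) = -⅓ + m/3 + u/3 (j(m, u) = ((u + m) - 1)/3 = ((m + u) - 1)/3 = (-1 + m + u)/3 = -⅓ + m/3 + u/3)
X(a) = a*(157 + a)
Q(S) = 244/3 + 4*S/3 (Q(S) = (80 + S) + (-⅓ + S/3 + (⅓)*5) = (80 + S) + (-⅓ + S/3 + 5/3) = (80 + S) + (4/3 + S/3) = 244/3 + 4*S/3)
Q(z(6, -4))/X(G) = (244/3 + (4/3)*11)/((-6*(157 - 6))) = (244/3 + 44/3)/((-6*151)) = 96/(-906) = 96*(-1/906) = -16/151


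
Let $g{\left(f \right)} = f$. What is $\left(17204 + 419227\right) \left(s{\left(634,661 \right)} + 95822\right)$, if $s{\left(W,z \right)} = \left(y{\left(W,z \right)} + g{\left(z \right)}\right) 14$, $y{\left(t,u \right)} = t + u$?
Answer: $53770917786$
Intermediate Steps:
$s{\left(W,z \right)} = 14 W + 28 z$ ($s{\left(W,z \right)} = \left(\left(W + z\right) + z\right) 14 = \left(W + 2 z\right) 14 = 14 W + 28 z$)
$\left(17204 + 419227\right) \left(s{\left(634,661 \right)} + 95822\right) = \left(17204 + 419227\right) \left(\left(14 \cdot 634 + 28 \cdot 661\right) + 95822\right) = 436431 \left(\left(8876 + 18508\right) + 95822\right) = 436431 \left(27384 + 95822\right) = 436431 \cdot 123206 = 53770917786$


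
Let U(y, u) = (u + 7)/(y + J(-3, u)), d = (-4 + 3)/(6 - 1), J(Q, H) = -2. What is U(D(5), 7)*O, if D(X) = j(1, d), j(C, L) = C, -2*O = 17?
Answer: 119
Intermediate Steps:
O = -17/2 (O = -½*17 = -17/2 ≈ -8.5000)
d = -⅕ (d = -1/5 = -1*⅕ = -⅕ ≈ -0.20000)
D(X) = 1
U(y, u) = (7 + u)/(-2 + y) (U(y, u) = (u + 7)/(y - 2) = (7 + u)/(-2 + y))
U(D(5), 7)*O = ((7 + 7)/(-2 + 1))*(-17/2) = (14/(-1))*(-17/2) = -1*14*(-17/2) = -14*(-17/2) = 119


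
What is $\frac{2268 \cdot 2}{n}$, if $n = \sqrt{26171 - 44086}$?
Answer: $- \frac{4536 i \sqrt{17915}}{17915} \approx - 33.889 i$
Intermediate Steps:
$n = i \sqrt{17915}$ ($n = \sqrt{-17915} = i \sqrt{17915} \approx 133.85 i$)
$\frac{2268 \cdot 2}{n} = \frac{2268 \cdot 2}{i \sqrt{17915}} = 4536 \left(- \frac{i \sqrt{17915}}{17915}\right) = - \frac{4536 i \sqrt{17915}}{17915}$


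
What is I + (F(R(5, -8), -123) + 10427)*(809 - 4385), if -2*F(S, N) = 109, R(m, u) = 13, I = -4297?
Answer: -37096357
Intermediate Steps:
F(S, N) = -109/2 (F(S, N) = -½*109 = -109/2)
I + (F(R(5, -8), -123) + 10427)*(809 - 4385) = -4297 + (-109/2 + 10427)*(809 - 4385) = -4297 + (20745/2)*(-3576) = -4297 - 37092060 = -37096357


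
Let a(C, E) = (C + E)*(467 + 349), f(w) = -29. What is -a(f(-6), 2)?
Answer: 22032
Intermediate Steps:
a(C, E) = 816*C + 816*E (a(C, E) = (C + E)*816 = 816*C + 816*E)
-a(f(-6), 2) = -(816*(-29) + 816*2) = -(-23664 + 1632) = -1*(-22032) = 22032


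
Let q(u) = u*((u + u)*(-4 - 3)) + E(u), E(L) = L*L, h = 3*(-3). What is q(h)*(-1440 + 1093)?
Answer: 365391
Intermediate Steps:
h = -9
E(L) = L²
q(u) = -13*u² (q(u) = u*((u + u)*(-4 - 3)) + u² = u*((2*u)*(-7)) + u² = u*(-14*u) + u² = -14*u² + u² = -13*u²)
q(h)*(-1440 + 1093) = (-13*(-9)²)*(-1440 + 1093) = -13*81*(-347) = -1053*(-347) = 365391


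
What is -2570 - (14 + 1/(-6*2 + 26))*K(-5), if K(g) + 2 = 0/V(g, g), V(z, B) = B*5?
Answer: -17793/7 ≈ -2541.9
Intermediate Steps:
V(z, B) = 5*B
K(g) = -2 (K(g) = -2 + 0/((5*g)) = -2 + 0*(1/(5*g)) = -2 + 0 = -2)
-2570 - (14 + 1/(-6*2 + 26))*K(-5) = -2570 - (14 + 1/(-6*2 + 26))*(-2) = -2570 - (14 + 1/(-12 + 26))*(-2) = -2570 - (14 + 1/14)*(-2) = -2570 - 197*(-2)/14 = -2570 - 1*(-197/7) = -2570 + 197/7 = -17793/7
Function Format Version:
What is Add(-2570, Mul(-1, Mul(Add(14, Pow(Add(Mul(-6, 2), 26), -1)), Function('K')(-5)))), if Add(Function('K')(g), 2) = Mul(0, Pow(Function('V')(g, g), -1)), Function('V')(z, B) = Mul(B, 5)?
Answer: Rational(-17793, 7) ≈ -2541.9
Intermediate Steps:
Function('V')(z, B) = Mul(5, B)
Function('K')(g) = -2 (Function('K')(g) = Add(-2, Mul(0, Pow(Mul(5, g), -1))) = Add(-2, Mul(0, Mul(Rational(1, 5), Pow(g, -1)))) = Add(-2, 0) = -2)
Add(-2570, Mul(-1, Mul(Add(14, Pow(Add(Mul(-6, 2), 26), -1)), Function('K')(-5)))) = Add(-2570, Mul(-1, Mul(Add(14, Pow(Add(Mul(-6, 2), 26), -1)), -2))) = Add(-2570, Mul(-1, Mul(Add(14, Pow(Add(-12, 26), -1)), -2))) = Add(-2570, Mul(-1, Mul(Add(14, Pow(14, -1)), -2))) = Add(-2570, Mul(-1, Mul(Add(14, Rational(1, 14)), -2))) = Add(-2570, Mul(-1, Mul(Rational(197, 14), -2))) = Add(-2570, Mul(-1, Rational(-197, 7))) = Add(-2570, Rational(197, 7)) = Rational(-17793, 7)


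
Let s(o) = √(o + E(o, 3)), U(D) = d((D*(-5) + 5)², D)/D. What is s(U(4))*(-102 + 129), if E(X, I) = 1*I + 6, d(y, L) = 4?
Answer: 27*√10 ≈ 85.381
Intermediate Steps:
U(D) = 4/D
E(X, I) = 6 + I (E(X, I) = I + 6 = 6 + I)
s(o) = √(9 + o) (s(o) = √(o + (6 + 3)) = √(o + 9) = √(9 + o))
s(U(4))*(-102 + 129) = √(9 + 4/4)*(-102 + 129) = √(9 + 4*(¼))*27 = √(9 + 1)*27 = √10*27 = 27*√10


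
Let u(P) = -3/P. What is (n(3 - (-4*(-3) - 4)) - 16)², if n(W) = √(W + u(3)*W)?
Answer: 256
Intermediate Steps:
n(W) = 0 (n(W) = √(W + (-3/3)*W) = √(W + (-3*⅓)*W) = √(W - W) = √0 = 0)
(n(3 - (-4*(-3) - 4)) - 16)² = (0 - 16)² = (-16)² = 256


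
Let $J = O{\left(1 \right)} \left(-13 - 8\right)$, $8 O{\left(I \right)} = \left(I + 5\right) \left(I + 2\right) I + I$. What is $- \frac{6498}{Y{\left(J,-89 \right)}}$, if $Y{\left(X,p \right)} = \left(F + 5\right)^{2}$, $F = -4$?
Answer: $-6498$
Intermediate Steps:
$O{\left(I \right)} = \frac{I}{8} + \frac{I \left(2 + I\right) \left(5 + I\right)}{8}$ ($O{\left(I \right)} = \frac{\left(I + 5\right) \left(I + 2\right) I + I}{8} = \frac{\left(5 + I\right) \left(2 + I\right) I + I}{8} = \frac{\left(2 + I\right) \left(5 + I\right) I + I}{8} = \frac{I \left(2 + I\right) \left(5 + I\right) + I}{8} = \frac{I + I \left(2 + I\right) \left(5 + I\right)}{8} = \frac{I}{8} + \frac{I \left(2 + I\right) \left(5 + I\right)}{8}$)
$J = - \frac{399}{8}$ ($J = \frac{1}{8} \cdot 1 \left(11 + 1^{2} + 7 \cdot 1\right) \left(-13 - 8\right) = \frac{1}{8} \cdot 1 \left(11 + 1 + 7\right) \left(-13 - 8\right) = \frac{1}{8} \cdot 1 \cdot 19 \left(-21\right) = \frac{19}{8} \left(-21\right) = - \frac{399}{8} \approx -49.875$)
$Y{\left(X,p \right)} = 1$ ($Y{\left(X,p \right)} = \left(-4 + 5\right)^{2} = 1^{2} = 1$)
$- \frac{6498}{Y{\left(J,-89 \right)}} = - \frac{6498}{1} = \left(-6498\right) 1 = -6498$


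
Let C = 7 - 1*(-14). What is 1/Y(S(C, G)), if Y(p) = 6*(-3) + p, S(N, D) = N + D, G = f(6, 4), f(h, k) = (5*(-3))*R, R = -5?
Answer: 1/78 ≈ 0.012821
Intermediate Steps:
f(h, k) = 75 (f(h, k) = (5*(-3))*(-5) = -15*(-5) = 75)
G = 75
C = 21 (C = 7 + 14 = 21)
S(N, D) = D + N
Y(p) = -18 + p
1/Y(S(C, G)) = 1/(-18 + (75 + 21)) = 1/(-18 + 96) = 1/78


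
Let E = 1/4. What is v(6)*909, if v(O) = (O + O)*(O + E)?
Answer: 68175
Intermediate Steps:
E = ¼ ≈ 0.25000
v(O) = 2*O*(¼ + O) (v(O) = (O + O)*(O + ¼) = (2*O)*(¼ + O) = 2*O*(¼ + O))
v(6)*909 = ((½)*6*(1 + 4*6))*909 = ((½)*6*(1 + 24))*909 = ((½)*6*25)*909 = 75*909 = 68175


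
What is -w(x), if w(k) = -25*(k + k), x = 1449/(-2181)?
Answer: -24150/727 ≈ -33.219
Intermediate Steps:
x = -483/727 (x = 1449*(-1/2181) = -483/727 ≈ -0.66437)
w(k) = -50*k
-w(x) = -(-50)*(-483)/727 = -1*24150/727 = -24150/727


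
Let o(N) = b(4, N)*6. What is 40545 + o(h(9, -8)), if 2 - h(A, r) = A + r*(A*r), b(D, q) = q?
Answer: 37047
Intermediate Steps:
h(A, r) = 2 - A - A*r² (h(A, r) = 2 - (A + r*(A*r)) = 2 - (A + A*r²) = 2 + (-A - A*r²) = 2 - A - A*r²)
o(N) = 6*N (o(N) = N*6 = 6*N)
40545 + o(h(9, -8)) = 40545 + 6*(2 - 1*9 - 1*9*(-8)²) = 40545 + 6*(2 - 9 - 1*9*64) = 40545 + 6*(2 - 9 - 576) = 40545 + 6*(-583) = 40545 - 3498 = 37047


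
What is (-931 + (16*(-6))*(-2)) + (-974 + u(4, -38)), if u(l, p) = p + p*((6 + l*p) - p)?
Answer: 2353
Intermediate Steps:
u(l, p) = p + p*(6 - p + l*p)
(-931 + (16*(-6))*(-2)) + (-974 + u(4, -38)) = (-931 + (16*(-6))*(-2)) + (-974 - 38*(7 - 1*(-38) + 4*(-38))) = (-931 - 96*(-2)) + (-974 - 38*(7 + 38 - 152)) = (-931 + 192) + (-974 - 38*(-107)) = -739 + (-974 + 4066) = -739 + 3092 = 2353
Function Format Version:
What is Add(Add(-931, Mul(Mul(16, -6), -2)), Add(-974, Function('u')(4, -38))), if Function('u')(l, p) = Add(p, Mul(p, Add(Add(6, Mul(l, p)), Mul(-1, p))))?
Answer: 2353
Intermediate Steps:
Function('u')(l, p) = Add(p, Mul(p, Add(6, Mul(-1, p), Mul(l, p))))
Add(Add(-931, Mul(Mul(16, -6), -2)), Add(-974, Function('u')(4, -38))) = Add(Add(-931, Mul(Mul(16, -6), -2)), Add(-974, Mul(-38, Add(7, Mul(-1, -38), Mul(4, -38))))) = Add(Add(-931, Mul(-96, -2)), Add(-974, Mul(-38, Add(7, 38, -152)))) = Add(Add(-931, 192), Add(-974, Mul(-38, -107))) = Add(-739, Add(-974, 4066)) = Add(-739, 3092) = 2353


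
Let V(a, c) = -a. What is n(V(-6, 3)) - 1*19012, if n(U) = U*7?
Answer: -18970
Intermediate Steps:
n(U) = 7*U
n(V(-6, 3)) - 1*19012 = 7*(-1*(-6)) - 1*19012 = 7*6 - 19012 = 42 - 19012 = -18970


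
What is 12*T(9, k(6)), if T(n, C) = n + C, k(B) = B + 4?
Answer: 228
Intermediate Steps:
k(B) = 4 + B
T(n, C) = C + n
12*T(9, k(6)) = 12*((4 + 6) + 9) = 12*(10 + 9) = 12*19 = 228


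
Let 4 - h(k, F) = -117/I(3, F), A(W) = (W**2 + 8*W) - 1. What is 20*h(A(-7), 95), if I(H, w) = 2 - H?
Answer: -2260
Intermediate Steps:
A(W) = -1 + W**2 + 8*W
h(k, F) = -113 (h(k, F) = 4 - (-117)/(2 - 1*3) = 4 - (-117)/(2 - 3) = 4 - (-117)/(-1) = 4 - (-117)*(-1) = 4 - 1*117 = 4 - 117 = -113)
20*h(A(-7), 95) = 20*(-113) = -2260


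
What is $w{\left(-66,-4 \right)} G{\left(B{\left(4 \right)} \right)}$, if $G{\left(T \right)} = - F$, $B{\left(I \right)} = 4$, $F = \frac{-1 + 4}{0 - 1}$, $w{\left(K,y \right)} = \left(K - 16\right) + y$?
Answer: $-258$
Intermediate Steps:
$w{\left(K,y \right)} = -16 + K + y$ ($w{\left(K,y \right)} = \left(-16 + K\right) + y = -16 + K + y$)
$F = -3$ ($F = \frac{3}{-1} = 3 \left(-1\right) = -3$)
$G{\left(T \right)} = 3$ ($G{\left(T \right)} = \left(-1\right) \left(-3\right) = 3$)
$w{\left(-66,-4 \right)} G{\left(B{\left(4 \right)} \right)} = \left(-16 - 66 - 4\right) 3 = \left(-86\right) 3 = -258$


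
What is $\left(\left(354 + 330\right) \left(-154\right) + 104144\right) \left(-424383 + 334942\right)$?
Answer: $106613672$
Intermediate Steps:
$\left(\left(354 + 330\right) \left(-154\right) + 104144\right) \left(-424383 + 334942\right) = \left(684 \left(-154\right) + 104144\right) \left(-89441\right) = \left(-105336 + 104144\right) \left(-89441\right) = \left(-1192\right) \left(-89441\right) = 106613672$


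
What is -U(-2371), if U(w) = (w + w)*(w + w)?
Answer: -22486564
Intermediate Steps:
U(w) = 4*w**2 (U(w) = (2*w)*(2*w) = 4*w**2)
-U(-2371) = -4*(-2371)**2 = -4*5621641 = -1*22486564 = -22486564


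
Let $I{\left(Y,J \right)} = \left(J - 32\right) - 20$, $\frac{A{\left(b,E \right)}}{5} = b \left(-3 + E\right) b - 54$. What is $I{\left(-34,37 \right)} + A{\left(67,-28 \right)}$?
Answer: $-696080$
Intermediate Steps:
$A{\left(b,E \right)} = -270 + 5 b^{2} \left(-3 + E\right)$ ($A{\left(b,E \right)} = 5 \left(b \left(-3 + E\right) b - 54\right) = 5 \left(b^{2} \left(-3 + E\right) - 54\right) = 5 \left(-54 + b^{2} \left(-3 + E\right)\right) = -270 + 5 b^{2} \left(-3 + E\right)$)
$I{\left(Y,J \right)} = -52 + J$ ($I{\left(Y,J \right)} = \left(-32 + J\right) - 20 = -52 + J$)
$I{\left(-34,37 \right)} + A{\left(67,-28 \right)} = \left(-52 + 37\right) - \left(270 + 695795\right) = -15 - \left(67605 + 628460\right) = -15 - 696065 = -696080$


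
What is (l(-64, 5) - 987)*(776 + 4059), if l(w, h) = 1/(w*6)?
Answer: -1832508515/384 ≈ -4.7722e+6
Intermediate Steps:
l(w, h) = 1/(6*w)
(l(-64, 5) - 987)*(776 + 4059) = ((⅙)/(-64) - 987)*(776 + 4059) = ((⅙)*(-1/64) - 987)*4835 = (-1/384 - 987)*4835 = -379009/384*4835 = -1832508515/384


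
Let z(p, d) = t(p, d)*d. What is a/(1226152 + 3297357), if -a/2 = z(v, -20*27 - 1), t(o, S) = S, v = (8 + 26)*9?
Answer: -585362/4523509 ≈ -0.12940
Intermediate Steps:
v = 306 (v = 34*9 = 306)
z(p, d) = d² (z(p, d) = d*d = d²)
a = -585362 (a = -2*(-20*27 - 1)² = -2*(-540 - 1)² = -2*(-541)² = -2*292681 = -585362)
a/(1226152 + 3297357) = -585362/(1226152 + 3297357) = -585362/4523509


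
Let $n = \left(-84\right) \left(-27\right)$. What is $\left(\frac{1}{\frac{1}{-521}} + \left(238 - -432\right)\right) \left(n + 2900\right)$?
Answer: $770032$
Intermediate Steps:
$n = 2268$
$\left(\frac{1}{\frac{1}{-521}} + \left(238 - -432\right)\right) \left(n + 2900\right) = \left(\frac{1}{\frac{1}{-521}} + \left(238 - -432\right)\right) \left(2268 + 2900\right) = \left(\frac{1}{- \frac{1}{521}} + \left(238 + 432\right)\right) 5168 = \left(-521 + 670\right) 5168 = 149 \cdot 5168 = 770032$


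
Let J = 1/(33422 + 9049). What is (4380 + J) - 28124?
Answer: -1008431423/42471 ≈ -23744.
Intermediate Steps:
J = 1/42471 ≈ 2.3545e-5
(4380 + J) - 28124 = (4380 + 1/42471) - 28124 = 186022981/42471 - 28124 = -1008431423/42471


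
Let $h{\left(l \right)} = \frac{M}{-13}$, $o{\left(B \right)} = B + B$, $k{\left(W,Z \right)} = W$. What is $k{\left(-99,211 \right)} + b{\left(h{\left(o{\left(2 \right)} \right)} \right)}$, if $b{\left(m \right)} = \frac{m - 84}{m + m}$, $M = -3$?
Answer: $- \frac{561}{2} \approx -280.5$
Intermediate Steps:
$o{\left(B \right)} = 2 B$
$h{\left(l \right)} = \frac{3}{13}$ ($h{\left(l \right)} = - \frac{3}{-13} = \left(-3\right) \left(- \frac{1}{13}\right) = \frac{3}{13}$)
$b{\left(m \right)} = \frac{-84 + m}{2 m}$
$k{\left(-99,211 \right)} + b{\left(h{\left(o{\left(2 \right)} \right)} \right)} = -99 + \frac{-84 + \frac{3}{13}}{2 \cdot \frac{3}{13}} = -99 + \frac{1}{2} \cdot \frac{13}{3} \left(- \frac{1089}{13}\right) = -99 - \frac{363}{2} = - \frac{561}{2}$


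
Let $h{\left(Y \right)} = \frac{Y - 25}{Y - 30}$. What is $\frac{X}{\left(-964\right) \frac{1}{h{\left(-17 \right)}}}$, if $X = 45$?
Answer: $- \frac{945}{22654} \approx -0.041714$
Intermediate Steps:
$h{\left(Y \right)} = \frac{-25 + Y}{-30 + Y}$
$\frac{X}{\left(-964\right) \frac{1}{h{\left(-17 \right)}}} = \frac{45}{\left(-964\right) \frac{1}{\frac{1}{-30 - 17} \left(-25 - 17\right)}} = \frac{45}{\left(-964\right) \frac{1}{\frac{1}{-47} \left(-42\right)}} = \frac{45}{\left(-964\right) \frac{1}{\left(- \frac{1}{47}\right) \left(-42\right)}} = \frac{45}{\left(-964\right) \frac{1}{\frac{42}{47}}} = \frac{45}{\left(-964\right) \frac{47}{42}} = \frac{45}{- \frac{22654}{21}} = 45 \left(- \frac{21}{22654}\right) = - \frac{945}{22654}$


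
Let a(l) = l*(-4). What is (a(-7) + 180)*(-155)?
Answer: -32240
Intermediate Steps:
a(l) = -4*l
(a(-7) + 180)*(-155) = (-4*(-7) + 180)*(-155) = (28 + 180)*(-155) = 208*(-155) = -32240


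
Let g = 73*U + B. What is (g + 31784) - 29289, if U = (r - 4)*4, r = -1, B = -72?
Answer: 963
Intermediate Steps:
U = -20 (U = (-1 - 4)*4 = -5*4 = -20)
g = -1532 (g = 73*(-20) - 72 = -1460 - 72 = -1532)
(g + 31784) - 29289 = (-1532 + 31784) - 29289 = 30252 - 29289 = 963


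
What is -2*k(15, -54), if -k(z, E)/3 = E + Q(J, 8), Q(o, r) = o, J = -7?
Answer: -366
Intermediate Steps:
k(z, E) = 21 - 3*E (k(z, E) = -3*(E - 7) = -3*(-7 + E) = 21 - 3*E)
-2*k(15, -54) = -2*(21 - 3*(-54)) = -2*(21 + 162) = -2*183 = -366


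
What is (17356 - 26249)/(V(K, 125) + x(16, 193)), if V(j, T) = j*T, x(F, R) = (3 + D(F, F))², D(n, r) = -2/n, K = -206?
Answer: 569152/1647471 ≈ 0.34547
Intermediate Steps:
x(F, R) = (3 - 2/F)²
V(j, T) = T*j
(17356 - 26249)/(V(K, 125) + x(16, 193)) = (17356 - 26249)/(125*(-206) + (-2 + 3*16)²/16²) = -8893/(-25750 + (-2 + 48)²/256) = -8893/(-25750 + (1/256)*46²) = -8893/(-25750 + (1/256)*2116) = -8893/(-25750 + 529/64) = -8893/(-1647471/64) = -8893*(-64/1647471) = 569152/1647471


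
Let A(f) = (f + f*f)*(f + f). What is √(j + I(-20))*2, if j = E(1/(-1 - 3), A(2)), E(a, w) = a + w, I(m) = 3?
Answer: √107 ≈ 10.344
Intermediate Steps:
A(f) = 2*f*(f + f²) (A(f) = (f + f²)*(2*f) = 2*f*(f + f²))
j = 95/4 (j = 1/(-1 - 3) + 2*2²*(1 + 2) = 1/(-4) + 2*4*3 = -¼ + 24 = 95/4 ≈ 23.750)
√(j + I(-20))*2 = √(95/4 + 3)*2 = √(107/4)*2 = (√107/2)*2 = √107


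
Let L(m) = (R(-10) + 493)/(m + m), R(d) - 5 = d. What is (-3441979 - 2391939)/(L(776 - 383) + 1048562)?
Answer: -1146364887/206042555 ≈ -5.5637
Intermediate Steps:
R(d) = 5 + d
L(m) = 244/m (L(m) = ((5 - 10) + 493)/(m + m) = (-5 + 493)/((2*m)) = 488*(1/(2*m)) = 244/m)
(-3441979 - 2391939)/(L(776 - 383) + 1048562) = (-3441979 - 2391939)/(244/(776 - 383) + 1048562) = -5833918/(244/393 + 1048562) = -5833918/412085110/393 = -5833918*393/412085110 = -1146364887/206042555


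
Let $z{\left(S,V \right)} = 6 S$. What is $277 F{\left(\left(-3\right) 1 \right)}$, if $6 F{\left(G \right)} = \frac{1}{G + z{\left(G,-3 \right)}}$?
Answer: $- \frac{277}{126} \approx -2.1984$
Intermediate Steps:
$F{\left(G \right)} = \frac{1}{42 G}$ ($F{\left(G \right)} = \frac{1}{6 \left(G + 6 G\right)} = \frac{1}{6 \cdot 7 G} = \frac{\frac{1}{7} \frac{1}{G}}{6} = \frac{1}{42 G}$)
$277 F{\left(\left(-3\right) 1 \right)} = 277 \frac{1}{42 \left(\left(-3\right) 1\right)} = 277 \frac{1}{42 \left(-3\right)} = 277 \cdot \frac{1}{42} \left(- \frac{1}{3}\right) = 277 \left(- \frac{1}{126}\right) = - \frac{277}{126}$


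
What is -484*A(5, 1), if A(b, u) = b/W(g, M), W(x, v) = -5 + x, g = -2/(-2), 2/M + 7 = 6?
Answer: 605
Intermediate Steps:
M = -2 (M = 2/(-7 + 6) = 2/(-1) = 2*(-1) = -2)
g = 1 (g = -2*(-1/2) = 1)
A(b, u) = -b/4 (A(b, u) = b/(-5 + 1) = b/(-4) = b*(-1/4) = -b/4)
-484*A(5, 1) = -(-121)*5 = -484*(-5/4) = 605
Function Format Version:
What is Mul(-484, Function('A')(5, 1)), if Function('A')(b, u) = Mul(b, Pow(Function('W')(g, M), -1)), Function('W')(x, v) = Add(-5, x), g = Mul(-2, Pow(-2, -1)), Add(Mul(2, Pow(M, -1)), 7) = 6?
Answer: 605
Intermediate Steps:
M = -2 (M = Mul(2, Pow(Add(-7, 6), -1)) = Mul(2, Pow(-1, -1)) = Mul(2, -1) = -2)
g = 1 (g = Mul(-2, Rational(-1, 2)) = 1)
Function('A')(b, u) = Mul(Rational(-1, 4), b) (Function('A')(b, u) = Mul(b, Pow(Add(-5, 1), -1)) = Mul(b, Pow(-4, -1)) = Mul(b, Rational(-1, 4)) = Mul(Rational(-1, 4), b))
Mul(-484, Function('A')(5, 1)) = Mul(-484, Mul(Rational(-1, 4), 5)) = Mul(-484, Rational(-5, 4)) = 605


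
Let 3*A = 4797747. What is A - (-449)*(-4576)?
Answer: -455375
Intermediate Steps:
A = 1599249 (A = (1/3)*4797747 = 1599249)
A - (-449)*(-4576) = 1599249 - (-449)*(-4576) = 1599249 - 1*2054624 = 1599249 - 2054624 = -455375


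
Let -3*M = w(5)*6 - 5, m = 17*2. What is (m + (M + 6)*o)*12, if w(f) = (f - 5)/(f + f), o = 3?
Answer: 684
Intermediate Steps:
w(f) = (-5 + f)/(2*f) (w(f) = (-5 + f)/((2*f)) = (-5 + f)*(1/(2*f)) = (-5 + f)/(2*f))
m = 34
M = 5/3 (M = -(((½)*(-5 + 5)/5)*6 - 5)/3 = -(((½)*(⅕)*0)*6 - 5)/3 = -(0*6 - 5)/3 = -(0 - 5)/3 = -⅓*(-5) = 5/3 ≈ 1.6667)
(m + (M + 6)*o)*12 = (34 + (5/3 + 6)*3)*12 = (34 + (23/3)*3)*12 = (34 + 23)*12 = 57*12 = 684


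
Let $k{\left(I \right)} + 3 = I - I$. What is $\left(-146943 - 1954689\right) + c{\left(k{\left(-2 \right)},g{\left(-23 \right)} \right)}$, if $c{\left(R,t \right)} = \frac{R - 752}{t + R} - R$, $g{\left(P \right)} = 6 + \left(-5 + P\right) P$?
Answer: $- \frac{1359754718}{647} \approx -2.1016 \cdot 10^{6}$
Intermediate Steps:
$k{\left(I \right)} = -3$ ($k{\left(I \right)} = -3 + \left(I - I\right) = -3 + 0 = -3$)
$g{\left(P \right)} = 6 + P \left(-5 + P\right)$
$c{\left(R,t \right)} = - R + \frac{-752 + R}{R + t}$ ($c{\left(R,t \right)} = \frac{-752 + R}{R + t} - R = - R + \frac{-752 + R}{R + t}$)
$\left(-146943 - 1954689\right) + c{\left(k{\left(-2 \right)},g{\left(-23 \right)} \right)} = \left(-146943 - 1954689\right) + \frac{-752 - 3 - \left(-3\right)^{2} - - 3 \left(6 + \left(-23\right)^{2} - -115\right)}{-3 + \left(6 + \left(-23\right)^{2} - -115\right)} = -2101632 + \frac{-752 - 3 - 9 - - 3 \left(6 + 529 + 115\right)}{-3 + \left(6 + 529 + 115\right)} = -2101632 + \frac{-752 - 3 - 9 - \left(-3\right) 650}{-3 + 650} = -2101632 + \frac{-752 - 3 - 9 + 1950}{647} = -2101632 + \frac{1}{647} \cdot 1186 = -2101632 + \frac{1186}{647} = - \frac{1359754718}{647}$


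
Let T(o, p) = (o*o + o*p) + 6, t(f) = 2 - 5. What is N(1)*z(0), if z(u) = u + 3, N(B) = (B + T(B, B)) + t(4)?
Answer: 18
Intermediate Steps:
t(f) = -3
T(o, p) = 6 + o**2 + o*p (T(o, p) = (o**2 + o*p) + 6 = 6 + o**2 + o*p)
N(B) = 3 + B + 2*B**2 (N(B) = (B + (6 + B**2 + B*B)) - 3 = (B + (6 + B**2 + B**2)) - 3 = (B + (6 + 2*B**2)) - 3 = (6 + B + 2*B**2) - 3 = 3 + B + 2*B**2)
z(u) = 3 + u
N(1)*z(0) = (3 + 1 + 2*1**2)*(3 + 0) = (3 + 1 + 2*1)*3 = (3 + 1 + 2)*3 = 6*3 = 18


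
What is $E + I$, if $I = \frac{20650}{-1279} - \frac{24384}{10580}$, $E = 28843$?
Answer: $\frac{97512155031}{3382955} \approx 28825.0$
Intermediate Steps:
$I = - \frac{62416034}{3382955}$ ($I = 20650 \left(- \frac{1}{1279}\right) - \frac{6096}{2645} = - \frac{20650}{1279} - \frac{6096}{2645} = - \frac{62416034}{3382955} \approx -18.45$)
$E + I = 28843 - \frac{62416034}{3382955} = \frac{97512155031}{3382955}$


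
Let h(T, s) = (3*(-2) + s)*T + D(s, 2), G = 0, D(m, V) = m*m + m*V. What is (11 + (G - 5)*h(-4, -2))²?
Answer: 22201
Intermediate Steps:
D(m, V) = m² + V*m
h(T, s) = T*(-6 + s) + s*(2 + s) (h(T, s) = (3*(-2) + s)*T + s*(2 + s) = (-6 + s)*T + s*(2 + s) = T*(-6 + s) + s*(2 + s))
(11 + (G - 5)*h(-4, -2))² = (11 + (0 - 5)*(-6*(-4) - 4*(-2) - 2*(2 - 2)))² = (11 - 5*(24 + 8 - 2*0))² = (11 - 5*(24 + 8 + 0))² = (11 - 5*32)² = (11 - 160)² = (-149)² = 22201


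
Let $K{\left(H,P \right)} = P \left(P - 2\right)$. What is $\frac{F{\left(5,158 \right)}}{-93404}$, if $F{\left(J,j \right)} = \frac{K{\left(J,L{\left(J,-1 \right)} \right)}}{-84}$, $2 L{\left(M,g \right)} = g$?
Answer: $\frac{5}{31383744} \approx 1.5932 \cdot 10^{-7}$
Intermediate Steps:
$L{\left(M,g \right)} = \frac{g}{2}$
$K{\left(H,P \right)} = P \left(-2 + P\right)$
$F{\left(J,j \right)} = - \frac{5}{336}$ ($F{\left(J,j \right)} = \frac{\frac{1}{2} \left(-1\right) \left(-2 + \frac{1}{2} \left(-1\right)\right)}{-84} = - \frac{-2 - \frac{1}{2}}{2} \left(- \frac{1}{84}\right) = \left(- \frac{1}{2}\right) \left(- \frac{5}{2}\right) \left(- \frac{1}{84}\right) = \frac{5}{4} \left(- \frac{1}{84}\right) = - \frac{5}{336}$)
$\frac{F{\left(5,158 \right)}}{-93404} = - \frac{5}{336 \left(-93404\right)} = \left(- \frac{5}{336}\right) \left(- \frac{1}{93404}\right) = \frac{5}{31383744}$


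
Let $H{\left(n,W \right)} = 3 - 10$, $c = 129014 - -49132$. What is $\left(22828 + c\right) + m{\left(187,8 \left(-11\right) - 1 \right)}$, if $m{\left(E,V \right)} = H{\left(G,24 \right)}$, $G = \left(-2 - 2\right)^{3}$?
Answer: $200967$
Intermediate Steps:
$c = 178146$ ($c = 129014 + 49132 = 178146$)
$G = -64$ ($G = \left(-4\right)^{3} = -64$)
$H{\left(n,W \right)} = -7$ ($H{\left(n,W \right)} = 3 - 10 = -7$)
$m{\left(E,V \right)} = -7$
$\left(22828 + c\right) + m{\left(187,8 \left(-11\right) - 1 \right)} = \left(22828 + 178146\right) - 7 = 200974 - 7 = 200967$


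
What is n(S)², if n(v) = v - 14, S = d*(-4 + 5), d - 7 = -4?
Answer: 121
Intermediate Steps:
d = 3 (d = 7 - 4 = 3)
S = 3 (S = 3*(-4 + 5) = 3*1 = 3)
n(v) = -14 + v
n(S)² = (-14 + 3)² = (-11)² = 121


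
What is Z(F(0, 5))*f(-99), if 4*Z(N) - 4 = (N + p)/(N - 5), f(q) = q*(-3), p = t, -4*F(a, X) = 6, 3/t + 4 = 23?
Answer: 308583/988 ≈ 312.33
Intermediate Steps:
t = 3/19 (t = 3/(-4 + 23) = 3/19 ≈ 0.15789)
F(a, X) = -3/2 (F(a, X) = -¼*6 = -3/2)
p = 3/19 ≈ 0.15789
f(q) = -3*q
Z(N) = 1 + (3/19 + N)/(4*(-5 + N)) (Z(N) = 1 + ((N + 3/19)/(N - 5))/4 = 1 + ((3/19 + N)/(-5 + N))/4 = 1 + (3/19 + N)/(4*(-5 + N)))
Z(F(0, 5))*f(-99) = ((-377 + 95*(-3/2))/(76*(-5 - 3/2)))*(-3*(-99)) = ((-377 - 285/2)/(76*(-13/2)))*297 = ((1/76)*(-2/13)*(-1039/2))*297 = (1039/988)*297 = 308583/988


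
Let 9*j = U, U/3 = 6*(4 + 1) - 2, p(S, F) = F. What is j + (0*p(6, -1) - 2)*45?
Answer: -242/3 ≈ -80.667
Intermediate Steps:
U = 84 (U = 3*(6*(4 + 1) - 2) = 3*(6*5 - 2) = 3*(30 - 2) = 3*28 = 84)
j = 28/3 (j = (1/9)*84 = 28/3 ≈ 9.3333)
j + (0*p(6, -1) - 2)*45 = 28/3 + (0*(-1) - 2)*45 = 28/3 + (0 - 2)*45 = 28/3 - 2*45 = 28/3 - 90 = -242/3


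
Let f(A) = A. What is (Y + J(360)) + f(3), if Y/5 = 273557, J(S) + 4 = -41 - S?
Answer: 1367383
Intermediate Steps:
J(S) = -45 - S (J(S) = -4 + (-41 - S) = -45 - S)
Y = 1367785 (Y = 5*273557 = 1367785)
(Y + J(360)) + f(3) = (1367785 + (-45 - 1*360)) + 3 = (1367785 + (-45 - 360)) + 3 = (1367785 - 405) + 3 = 1367380 + 3 = 1367383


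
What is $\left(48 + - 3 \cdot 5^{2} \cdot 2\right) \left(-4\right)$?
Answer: $408$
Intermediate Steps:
$\left(48 + - 3 \cdot 5^{2} \cdot 2\right) \left(-4\right) = \left(48 + \left(-3\right) 25 \cdot 2\right) \left(-4\right) = \left(48 - 150\right) \left(-4\right) = \left(-102\right) \left(-4\right) = 408$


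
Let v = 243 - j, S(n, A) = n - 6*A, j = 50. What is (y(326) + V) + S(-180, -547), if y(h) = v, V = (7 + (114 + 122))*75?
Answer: 21520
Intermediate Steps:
V = 18225 (V = (7 + 236)*75 = 243*75 = 18225)
v = 193 (v = 243 - 1*50 = 243 - 50 = 193)
y(h) = 193
(y(326) + V) + S(-180, -547) = (193 + 18225) + (-180 - 6*(-547)) = 18418 + (-180 + 3282) = 18418 + 3102 = 21520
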